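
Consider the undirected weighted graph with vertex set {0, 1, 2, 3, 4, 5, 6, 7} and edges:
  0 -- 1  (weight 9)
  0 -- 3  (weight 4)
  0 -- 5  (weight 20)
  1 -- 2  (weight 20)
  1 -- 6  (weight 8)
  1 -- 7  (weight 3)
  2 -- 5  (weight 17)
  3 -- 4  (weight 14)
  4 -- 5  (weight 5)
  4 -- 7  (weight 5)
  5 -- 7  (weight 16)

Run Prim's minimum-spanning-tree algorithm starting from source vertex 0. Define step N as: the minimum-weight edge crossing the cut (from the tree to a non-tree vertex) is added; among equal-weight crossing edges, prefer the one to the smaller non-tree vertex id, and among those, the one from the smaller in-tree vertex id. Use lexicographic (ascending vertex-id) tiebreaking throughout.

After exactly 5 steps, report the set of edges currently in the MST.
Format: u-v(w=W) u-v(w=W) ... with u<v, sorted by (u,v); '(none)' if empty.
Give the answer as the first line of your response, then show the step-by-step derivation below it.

0-1(w=9) 0-3(w=4) 1-7(w=3) 4-5(w=5) 4-7(w=5)

step 1: add edge 0-3 (w=4); MST = {0-3(w=4)}
step 2: add edge 0-1 (w=9); MST = {0-1(w=9) 0-3(w=4)}
step 3: add edge 1-7 (w=3); MST = {0-1(w=9) 0-3(w=4) 1-7(w=3)}
step 4: add edge 4-7 (w=5); MST = {0-1(w=9) 0-3(w=4) 1-7(w=3) 4-7(w=5)}
step 5: add edge 4-5 (w=5); MST = {0-1(w=9) 0-3(w=4) 1-7(w=3) 4-5(w=5) 4-7(w=5)}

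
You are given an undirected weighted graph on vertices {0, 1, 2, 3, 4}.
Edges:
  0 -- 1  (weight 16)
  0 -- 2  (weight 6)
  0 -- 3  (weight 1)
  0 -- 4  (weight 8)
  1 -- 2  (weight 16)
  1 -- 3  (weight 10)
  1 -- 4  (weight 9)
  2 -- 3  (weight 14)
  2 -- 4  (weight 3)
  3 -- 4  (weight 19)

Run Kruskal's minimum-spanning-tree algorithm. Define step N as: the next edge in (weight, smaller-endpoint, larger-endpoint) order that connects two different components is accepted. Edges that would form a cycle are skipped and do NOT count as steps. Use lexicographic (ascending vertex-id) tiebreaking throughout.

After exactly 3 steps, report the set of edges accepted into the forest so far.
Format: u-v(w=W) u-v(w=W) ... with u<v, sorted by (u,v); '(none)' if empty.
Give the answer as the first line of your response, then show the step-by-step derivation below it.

0-2(w=6) 0-3(w=1) 2-4(w=3)

step 1: add edge 0-3 (w=1); MST = {0-3(w=1)}
step 2: add edge 2-4 (w=3); MST = {0-3(w=1) 2-4(w=3)}
step 3: add edge 0-2 (w=6); MST = {0-2(w=6) 0-3(w=1) 2-4(w=3)}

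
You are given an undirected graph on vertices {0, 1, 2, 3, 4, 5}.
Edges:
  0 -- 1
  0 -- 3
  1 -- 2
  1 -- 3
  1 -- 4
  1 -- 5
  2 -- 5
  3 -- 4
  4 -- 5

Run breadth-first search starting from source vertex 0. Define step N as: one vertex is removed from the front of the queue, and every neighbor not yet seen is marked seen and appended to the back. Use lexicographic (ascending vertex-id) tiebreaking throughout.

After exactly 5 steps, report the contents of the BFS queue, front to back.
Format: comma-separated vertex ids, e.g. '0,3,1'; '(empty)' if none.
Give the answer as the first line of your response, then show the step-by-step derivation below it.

5

step 1: dequeue 0; queue=[1,3]; order=0
step 2: dequeue 1; queue=[3,2,4,5]; order=0,1
step 3: dequeue 3; queue=[2,4,5]; order=0,1,3
step 4: dequeue 2; queue=[4,5]; order=0,1,3,2
step 5: dequeue 4; queue=[5]; order=0,1,3,2,4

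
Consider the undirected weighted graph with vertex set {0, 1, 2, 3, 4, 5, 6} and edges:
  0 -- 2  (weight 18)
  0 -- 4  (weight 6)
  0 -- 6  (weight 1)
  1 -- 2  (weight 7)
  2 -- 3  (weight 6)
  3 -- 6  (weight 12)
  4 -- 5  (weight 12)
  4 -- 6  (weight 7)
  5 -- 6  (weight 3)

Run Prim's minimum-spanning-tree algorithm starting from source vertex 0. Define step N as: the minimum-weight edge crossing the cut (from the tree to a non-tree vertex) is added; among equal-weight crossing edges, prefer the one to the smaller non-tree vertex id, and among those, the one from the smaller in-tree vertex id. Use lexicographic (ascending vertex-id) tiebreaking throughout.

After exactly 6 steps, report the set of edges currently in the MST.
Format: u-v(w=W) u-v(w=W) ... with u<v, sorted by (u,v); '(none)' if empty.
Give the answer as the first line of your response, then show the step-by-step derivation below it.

0-4(w=6) 0-6(w=1) 1-2(w=7) 2-3(w=6) 3-6(w=12) 5-6(w=3)

step 1: add edge 0-6 (w=1); MST = {0-6(w=1)}
step 2: add edge 5-6 (w=3); MST = {0-6(w=1) 5-6(w=3)}
step 3: add edge 0-4 (w=6); MST = {0-4(w=6) 0-6(w=1) 5-6(w=3)}
step 4: add edge 3-6 (w=12); MST = {0-4(w=6) 0-6(w=1) 3-6(w=12) 5-6(w=3)}
step 5: add edge 2-3 (w=6); MST = {0-4(w=6) 0-6(w=1) 2-3(w=6) 3-6(w=12) 5-6(w=3)}
step 6: add edge 1-2 (w=7); MST = {0-4(w=6) 0-6(w=1) 1-2(w=7) 2-3(w=6) 3-6(w=12) 5-6(w=3)}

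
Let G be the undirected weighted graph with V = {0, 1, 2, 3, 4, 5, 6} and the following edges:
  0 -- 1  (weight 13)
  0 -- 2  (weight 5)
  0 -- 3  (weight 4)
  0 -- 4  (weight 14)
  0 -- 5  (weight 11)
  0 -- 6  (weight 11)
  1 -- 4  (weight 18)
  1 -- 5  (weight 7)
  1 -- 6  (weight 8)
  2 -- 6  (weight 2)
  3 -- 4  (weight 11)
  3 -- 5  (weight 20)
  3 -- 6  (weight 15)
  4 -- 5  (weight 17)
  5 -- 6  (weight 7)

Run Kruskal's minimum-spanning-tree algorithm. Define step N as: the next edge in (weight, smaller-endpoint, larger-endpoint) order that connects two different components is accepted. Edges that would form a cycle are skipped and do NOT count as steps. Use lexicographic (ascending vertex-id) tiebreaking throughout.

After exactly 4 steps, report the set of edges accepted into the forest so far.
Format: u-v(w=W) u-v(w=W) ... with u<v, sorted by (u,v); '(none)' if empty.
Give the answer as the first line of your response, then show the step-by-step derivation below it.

0-2(w=5) 0-3(w=4) 1-5(w=7) 2-6(w=2)

step 1: add edge 2-6 (w=2); MST = {2-6(w=2)}
step 2: add edge 0-3 (w=4); MST = {0-3(w=4) 2-6(w=2)}
step 3: add edge 0-2 (w=5); MST = {0-2(w=5) 0-3(w=4) 2-6(w=2)}
step 4: add edge 1-5 (w=7); MST = {0-2(w=5) 0-3(w=4) 1-5(w=7) 2-6(w=2)}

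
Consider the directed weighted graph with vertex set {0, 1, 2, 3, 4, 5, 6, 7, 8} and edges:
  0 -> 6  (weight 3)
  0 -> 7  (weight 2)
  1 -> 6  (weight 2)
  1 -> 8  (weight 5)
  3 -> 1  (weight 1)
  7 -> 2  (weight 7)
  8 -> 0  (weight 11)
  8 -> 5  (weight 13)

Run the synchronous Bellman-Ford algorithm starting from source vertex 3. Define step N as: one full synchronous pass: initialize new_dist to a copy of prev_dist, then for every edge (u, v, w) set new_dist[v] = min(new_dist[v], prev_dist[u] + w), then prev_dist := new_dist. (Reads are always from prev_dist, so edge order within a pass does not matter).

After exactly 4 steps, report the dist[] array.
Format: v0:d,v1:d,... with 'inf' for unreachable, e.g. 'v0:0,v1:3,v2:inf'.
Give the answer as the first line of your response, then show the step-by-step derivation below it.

v0:17,v1:1,v2:inf,v3:0,v4:inf,v5:19,v6:3,v7:19,v8:6

step 1: dist = v0:inf,v1:1,v2:inf,v3:0,v4:inf,v5:inf,v6:inf,v7:inf,v8:inf
step 2: dist = v0:inf,v1:1,v2:inf,v3:0,v4:inf,v5:inf,v6:3,v7:inf,v8:6
step 3: dist = v0:17,v1:1,v2:inf,v3:0,v4:inf,v5:19,v6:3,v7:inf,v8:6
step 4: dist = v0:17,v1:1,v2:inf,v3:0,v4:inf,v5:19,v6:3,v7:19,v8:6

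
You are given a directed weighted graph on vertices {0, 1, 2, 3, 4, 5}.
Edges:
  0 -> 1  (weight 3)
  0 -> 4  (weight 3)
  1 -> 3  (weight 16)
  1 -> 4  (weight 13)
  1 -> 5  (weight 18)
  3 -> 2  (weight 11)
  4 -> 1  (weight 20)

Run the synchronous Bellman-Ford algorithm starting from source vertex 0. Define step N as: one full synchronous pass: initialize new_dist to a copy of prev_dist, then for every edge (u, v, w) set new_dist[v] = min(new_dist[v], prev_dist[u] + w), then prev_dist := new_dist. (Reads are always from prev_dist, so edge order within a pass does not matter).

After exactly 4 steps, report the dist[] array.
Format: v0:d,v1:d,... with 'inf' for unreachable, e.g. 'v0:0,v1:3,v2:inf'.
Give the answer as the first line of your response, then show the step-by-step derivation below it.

v0:0,v1:3,v2:30,v3:19,v4:3,v5:21

step 1: dist = v0:0,v1:3,v2:inf,v3:inf,v4:3,v5:inf
step 2: dist = v0:0,v1:3,v2:inf,v3:19,v4:3,v5:21
step 3: dist = v0:0,v1:3,v2:30,v3:19,v4:3,v5:21
step 4: dist = v0:0,v1:3,v2:30,v3:19,v4:3,v5:21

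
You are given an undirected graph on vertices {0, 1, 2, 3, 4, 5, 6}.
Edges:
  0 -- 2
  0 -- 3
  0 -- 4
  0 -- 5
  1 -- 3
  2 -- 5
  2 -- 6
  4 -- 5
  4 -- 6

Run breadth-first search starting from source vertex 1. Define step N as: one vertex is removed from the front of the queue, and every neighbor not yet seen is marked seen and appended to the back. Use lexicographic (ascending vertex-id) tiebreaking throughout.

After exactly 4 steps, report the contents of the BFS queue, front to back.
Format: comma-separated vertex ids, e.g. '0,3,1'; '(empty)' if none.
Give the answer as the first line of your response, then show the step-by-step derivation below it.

4,5,6

step 1: dequeue 1; queue=[3]; order=1
step 2: dequeue 3; queue=[0]; order=1,3
step 3: dequeue 0; queue=[2,4,5]; order=1,3,0
step 4: dequeue 2; queue=[4,5,6]; order=1,3,0,2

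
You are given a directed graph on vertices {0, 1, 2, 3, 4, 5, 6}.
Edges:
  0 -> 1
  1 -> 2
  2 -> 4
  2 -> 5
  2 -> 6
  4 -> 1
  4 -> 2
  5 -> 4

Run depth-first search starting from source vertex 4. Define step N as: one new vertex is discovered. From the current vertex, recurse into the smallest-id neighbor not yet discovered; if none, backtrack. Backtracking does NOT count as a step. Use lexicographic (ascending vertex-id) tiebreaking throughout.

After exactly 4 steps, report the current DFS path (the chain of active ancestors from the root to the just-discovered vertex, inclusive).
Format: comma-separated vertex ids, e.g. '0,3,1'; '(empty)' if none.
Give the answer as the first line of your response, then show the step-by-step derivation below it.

4,1,2,5

step 1: discover 4; path=4; order=4
step 2: discover 1; path=4>1; order=4,1
step 3: discover 2; path=4>1>2; order=4,1,2
step 4: discover 5; path=4>1>2>5; order=4,1,2,5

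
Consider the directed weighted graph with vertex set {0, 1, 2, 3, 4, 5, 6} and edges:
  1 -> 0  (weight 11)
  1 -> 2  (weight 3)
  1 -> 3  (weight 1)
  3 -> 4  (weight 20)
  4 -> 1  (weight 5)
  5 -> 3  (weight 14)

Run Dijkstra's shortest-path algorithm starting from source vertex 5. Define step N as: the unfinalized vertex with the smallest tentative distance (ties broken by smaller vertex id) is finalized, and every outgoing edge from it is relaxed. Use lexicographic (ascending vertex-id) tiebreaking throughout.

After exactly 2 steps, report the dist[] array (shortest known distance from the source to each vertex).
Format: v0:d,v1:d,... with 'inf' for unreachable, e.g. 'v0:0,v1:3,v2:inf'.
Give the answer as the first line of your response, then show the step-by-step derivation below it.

v0:inf,v1:inf,v2:inf,v3:14,v4:34,v5:0,v6:inf

step 1: dist = v0:inf,v1:inf,v2:inf,v3:14,v4:inf,v5:0,v6:inf
step 2: dist = v0:inf,v1:inf,v2:inf,v3:14,v4:34,v5:0,v6:inf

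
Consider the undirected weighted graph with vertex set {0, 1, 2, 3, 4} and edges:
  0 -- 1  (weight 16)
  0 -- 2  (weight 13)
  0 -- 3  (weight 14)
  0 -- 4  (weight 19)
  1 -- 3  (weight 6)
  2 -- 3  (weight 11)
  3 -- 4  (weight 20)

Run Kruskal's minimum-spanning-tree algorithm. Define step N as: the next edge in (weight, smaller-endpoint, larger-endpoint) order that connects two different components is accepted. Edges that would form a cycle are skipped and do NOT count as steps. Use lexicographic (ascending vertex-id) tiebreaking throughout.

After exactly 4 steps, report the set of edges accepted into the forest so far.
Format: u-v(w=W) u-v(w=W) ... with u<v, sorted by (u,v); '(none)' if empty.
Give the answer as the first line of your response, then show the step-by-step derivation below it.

0-2(w=13) 0-4(w=19) 1-3(w=6) 2-3(w=11)

step 1: add edge 1-3 (w=6); MST = {1-3(w=6)}
step 2: add edge 2-3 (w=11); MST = {1-3(w=6) 2-3(w=11)}
step 3: add edge 0-2 (w=13); MST = {0-2(w=13) 1-3(w=6) 2-3(w=11)}
step 4: add edge 0-4 (w=19); MST = {0-2(w=13) 0-4(w=19) 1-3(w=6) 2-3(w=11)}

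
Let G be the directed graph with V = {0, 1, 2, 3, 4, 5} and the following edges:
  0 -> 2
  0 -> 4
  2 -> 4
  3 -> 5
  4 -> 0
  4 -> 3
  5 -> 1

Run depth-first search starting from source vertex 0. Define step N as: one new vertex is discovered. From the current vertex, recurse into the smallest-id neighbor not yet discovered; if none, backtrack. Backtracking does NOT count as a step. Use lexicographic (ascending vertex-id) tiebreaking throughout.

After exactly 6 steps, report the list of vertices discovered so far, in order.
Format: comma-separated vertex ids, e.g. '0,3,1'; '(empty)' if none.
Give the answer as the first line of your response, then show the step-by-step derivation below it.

0,2,4,3,5,1

step 1: discover 0; path=0; order=0
step 2: discover 2; path=0>2; order=0,2
step 3: discover 4; path=0>2>4; order=0,2,4
step 4: discover 3; path=0>2>4>3; order=0,2,4,3
step 5: discover 5; path=0>2>4>3>5; order=0,2,4,3,5
step 6: discover 1; path=0>2>4>3>5>1; order=0,2,4,3,5,1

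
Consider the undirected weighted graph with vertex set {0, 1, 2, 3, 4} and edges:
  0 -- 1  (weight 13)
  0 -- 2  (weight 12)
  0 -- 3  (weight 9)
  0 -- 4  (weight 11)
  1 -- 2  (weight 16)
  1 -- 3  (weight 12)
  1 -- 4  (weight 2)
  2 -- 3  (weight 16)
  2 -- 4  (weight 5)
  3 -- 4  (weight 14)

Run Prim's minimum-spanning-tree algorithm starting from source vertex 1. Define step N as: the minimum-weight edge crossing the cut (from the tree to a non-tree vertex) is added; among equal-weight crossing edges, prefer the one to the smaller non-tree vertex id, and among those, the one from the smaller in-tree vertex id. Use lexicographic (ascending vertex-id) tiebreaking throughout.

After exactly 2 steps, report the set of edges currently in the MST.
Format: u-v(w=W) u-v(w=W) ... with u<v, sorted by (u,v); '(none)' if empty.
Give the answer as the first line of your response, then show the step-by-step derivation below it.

1-4(w=2) 2-4(w=5)

step 1: add edge 1-4 (w=2); MST = {1-4(w=2)}
step 2: add edge 2-4 (w=5); MST = {1-4(w=2) 2-4(w=5)}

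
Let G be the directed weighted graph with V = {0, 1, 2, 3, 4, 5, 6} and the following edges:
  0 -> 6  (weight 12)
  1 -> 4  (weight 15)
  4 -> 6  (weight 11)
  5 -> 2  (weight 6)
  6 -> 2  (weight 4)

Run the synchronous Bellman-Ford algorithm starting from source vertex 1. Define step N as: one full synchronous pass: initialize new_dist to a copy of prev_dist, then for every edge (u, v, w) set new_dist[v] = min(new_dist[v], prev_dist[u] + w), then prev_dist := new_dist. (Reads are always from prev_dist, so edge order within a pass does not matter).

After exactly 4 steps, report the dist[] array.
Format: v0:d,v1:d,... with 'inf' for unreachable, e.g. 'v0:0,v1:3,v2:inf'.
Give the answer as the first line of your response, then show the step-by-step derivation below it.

v0:inf,v1:0,v2:30,v3:inf,v4:15,v5:inf,v6:26

step 1: dist = v0:inf,v1:0,v2:inf,v3:inf,v4:15,v5:inf,v6:inf
step 2: dist = v0:inf,v1:0,v2:inf,v3:inf,v4:15,v5:inf,v6:26
step 3: dist = v0:inf,v1:0,v2:30,v3:inf,v4:15,v5:inf,v6:26
step 4: dist = v0:inf,v1:0,v2:30,v3:inf,v4:15,v5:inf,v6:26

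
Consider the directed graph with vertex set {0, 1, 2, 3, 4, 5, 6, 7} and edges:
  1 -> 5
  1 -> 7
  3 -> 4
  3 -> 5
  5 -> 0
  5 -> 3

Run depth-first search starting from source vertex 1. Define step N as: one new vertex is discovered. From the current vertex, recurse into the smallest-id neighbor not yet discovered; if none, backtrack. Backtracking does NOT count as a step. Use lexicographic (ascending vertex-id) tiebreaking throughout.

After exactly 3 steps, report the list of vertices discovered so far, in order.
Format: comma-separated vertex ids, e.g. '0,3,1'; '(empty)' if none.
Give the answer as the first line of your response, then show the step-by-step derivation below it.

1,5,0

step 1: discover 1; path=1; order=1
step 2: discover 5; path=1>5; order=1,5
step 3: discover 0; path=1>5>0; order=1,5,0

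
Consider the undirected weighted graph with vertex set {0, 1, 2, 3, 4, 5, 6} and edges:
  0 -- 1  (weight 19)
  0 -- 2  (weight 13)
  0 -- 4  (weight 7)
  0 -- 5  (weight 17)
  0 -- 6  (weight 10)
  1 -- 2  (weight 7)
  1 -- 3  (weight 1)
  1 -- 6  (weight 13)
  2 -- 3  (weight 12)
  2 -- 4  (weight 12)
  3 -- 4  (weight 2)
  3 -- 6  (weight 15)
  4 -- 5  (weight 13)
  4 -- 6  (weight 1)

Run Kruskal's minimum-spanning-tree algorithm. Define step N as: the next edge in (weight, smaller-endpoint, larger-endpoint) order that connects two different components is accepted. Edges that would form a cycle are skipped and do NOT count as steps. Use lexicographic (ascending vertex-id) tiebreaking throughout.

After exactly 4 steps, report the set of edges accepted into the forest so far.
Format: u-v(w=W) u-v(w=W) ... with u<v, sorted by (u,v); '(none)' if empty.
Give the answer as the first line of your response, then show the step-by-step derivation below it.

0-4(w=7) 1-3(w=1) 3-4(w=2) 4-6(w=1)

step 1: add edge 1-3 (w=1); MST = {1-3(w=1)}
step 2: add edge 4-6 (w=1); MST = {1-3(w=1) 4-6(w=1)}
step 3: add edge 3-4 (w=2); MST = {1-3(w=1) 3-4(w=2) 4-6(w=1)}
step 4: add edge 0-4 (w=7); MST = {0-4(w=7) 1-3(w=1) 3-4(w=2) 4-6(w=1)}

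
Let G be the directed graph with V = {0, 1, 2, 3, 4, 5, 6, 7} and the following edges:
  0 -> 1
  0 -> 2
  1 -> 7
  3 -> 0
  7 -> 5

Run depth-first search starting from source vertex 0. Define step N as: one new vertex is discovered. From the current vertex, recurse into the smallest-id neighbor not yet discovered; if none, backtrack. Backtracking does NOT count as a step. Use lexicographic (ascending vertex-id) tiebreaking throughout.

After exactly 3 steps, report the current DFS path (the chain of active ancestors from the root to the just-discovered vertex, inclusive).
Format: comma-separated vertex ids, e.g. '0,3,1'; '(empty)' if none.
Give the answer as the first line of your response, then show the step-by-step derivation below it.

0,1,7

step 1: discover 0; path=0; order=0
step 2: discover 1; path=0>1; order=0,1
step 3: discover 7; path=0>1>7; order=0,1,7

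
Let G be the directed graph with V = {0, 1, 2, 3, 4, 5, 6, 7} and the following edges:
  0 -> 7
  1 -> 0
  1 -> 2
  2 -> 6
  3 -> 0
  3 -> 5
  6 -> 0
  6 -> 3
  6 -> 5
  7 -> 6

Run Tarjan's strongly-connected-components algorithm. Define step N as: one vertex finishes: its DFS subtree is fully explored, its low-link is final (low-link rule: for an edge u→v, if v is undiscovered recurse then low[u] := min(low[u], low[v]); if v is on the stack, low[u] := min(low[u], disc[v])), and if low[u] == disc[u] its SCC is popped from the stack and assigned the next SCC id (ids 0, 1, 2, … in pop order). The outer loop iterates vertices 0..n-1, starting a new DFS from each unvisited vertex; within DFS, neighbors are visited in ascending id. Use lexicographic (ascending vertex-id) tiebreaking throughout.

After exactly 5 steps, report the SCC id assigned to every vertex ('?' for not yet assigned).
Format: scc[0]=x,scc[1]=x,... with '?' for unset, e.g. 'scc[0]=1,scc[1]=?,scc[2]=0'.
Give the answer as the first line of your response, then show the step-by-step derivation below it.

scc[0]=1,scc[1]=?,scc[2]=?,scc[3]=1,scc[4]=?,scc[5]=0,scc[6]=1,scc[7]=1

step 1: low=(low[0]=0,low[1]=?,low[2]=?,low[3]=0,low[4]=?,low[5]=4,low[6]=0,low[7]=1); scc=(scc[0]=?,scc[1]=?,scc[2]=?,scc[3]=?,scc[4]=?,scc[5]=0,scc[6]=?,scc[7]=?)
step 2: low=(low[0]=0,low[1]=?,low[2]=?,low[3]=0,low[4]=?,low[5]=4,low[6]=0,low[7]=1); scc=(scc[0]=?,scc[1]=?,scc[2]=?,scc[3]=?,scc[4]=?,scc[5]=0,scc[6]=?,scc[7]=?)
step 3: low=(low[0]=0,low[1]=?,low[2]=?,low[3]=0,low[4]=?,low[5]=4,low[6]=0,low[7]=1); scc=(scc[0]=?,scc[1]=?,scc[2]=?,scc[3]=?,scc[4]=?,scc[5]=0,scc[6]=?,scc[7]=?)
step 4: low=(low[0]=0,low[1]=?,low[2]=?,low[3]=0,low[4]=?,low[5]=4,low[6]=0,low[7]=0); scc=(scc[0]=?,scc[1]=?,scc[2]=?,scc[3]=?,scc[4]=?,scc[5]=0,scc[6]=?,scc[7]=?)
step 5: low=(low[0]=0,low[1]=?,low[2]=?,low[3]=0,low[4]=?,low[5]=4,low[6]=0,low[7]=0); scc=(scc[0]=1,scc[1]=?,scc[2]=?,scc[3]=1,scc[4]=?,scc[5]=0,scc[6]=1,scc[7]=1)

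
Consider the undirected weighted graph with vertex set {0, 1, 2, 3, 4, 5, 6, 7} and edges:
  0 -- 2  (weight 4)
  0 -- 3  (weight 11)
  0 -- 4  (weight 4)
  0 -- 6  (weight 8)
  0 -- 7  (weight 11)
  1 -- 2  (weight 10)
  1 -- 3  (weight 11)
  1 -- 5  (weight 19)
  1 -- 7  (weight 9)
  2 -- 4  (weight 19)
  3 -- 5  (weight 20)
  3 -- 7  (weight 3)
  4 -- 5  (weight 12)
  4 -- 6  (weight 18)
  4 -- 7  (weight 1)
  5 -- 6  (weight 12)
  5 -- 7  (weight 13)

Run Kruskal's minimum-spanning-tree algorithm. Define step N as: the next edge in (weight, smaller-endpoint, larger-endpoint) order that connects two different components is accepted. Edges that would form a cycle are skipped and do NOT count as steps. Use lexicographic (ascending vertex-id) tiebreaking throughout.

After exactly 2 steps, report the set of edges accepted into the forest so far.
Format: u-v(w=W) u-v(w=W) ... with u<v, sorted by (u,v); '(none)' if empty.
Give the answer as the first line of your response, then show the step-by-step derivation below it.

3-7(w=3) 4-7(w=1)

step 1: add edge 4-7 (w=1); MST = {4-7(w=1)}
step 2: add edge 3-7 (w=3); MST = {3-7(w=3) 4-7(w=1)}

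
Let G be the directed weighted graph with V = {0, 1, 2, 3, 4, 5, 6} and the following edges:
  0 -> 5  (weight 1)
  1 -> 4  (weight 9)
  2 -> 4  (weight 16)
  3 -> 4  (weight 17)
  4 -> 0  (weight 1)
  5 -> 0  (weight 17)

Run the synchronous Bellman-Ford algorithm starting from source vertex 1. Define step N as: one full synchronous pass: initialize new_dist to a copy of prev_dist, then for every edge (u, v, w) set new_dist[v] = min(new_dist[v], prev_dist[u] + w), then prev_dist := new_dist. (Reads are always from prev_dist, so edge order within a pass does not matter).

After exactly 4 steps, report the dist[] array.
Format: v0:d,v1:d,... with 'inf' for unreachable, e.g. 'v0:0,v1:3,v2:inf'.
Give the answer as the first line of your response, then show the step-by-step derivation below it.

v0:10,v1:0,v2:inf,v3:inf,v4:9,v5:11,v6:inf

step 1: dist = v0:inf,v1:0,v2:inf,v3:inf,v4:9,v5:inf,v6:inf
step 2: dist = v0:10,v1:0,v2:inf,v3:inf,v4:9,v5:inf,v6:inf
step 3: dist = v0:10,v1:0,v2:inf,v3:inf,v4:9,v5:11,v6:inf
step 4: dist = v0:10,v1:0,v2:inf,v3:inf,v4:9,v5:11,v6:inf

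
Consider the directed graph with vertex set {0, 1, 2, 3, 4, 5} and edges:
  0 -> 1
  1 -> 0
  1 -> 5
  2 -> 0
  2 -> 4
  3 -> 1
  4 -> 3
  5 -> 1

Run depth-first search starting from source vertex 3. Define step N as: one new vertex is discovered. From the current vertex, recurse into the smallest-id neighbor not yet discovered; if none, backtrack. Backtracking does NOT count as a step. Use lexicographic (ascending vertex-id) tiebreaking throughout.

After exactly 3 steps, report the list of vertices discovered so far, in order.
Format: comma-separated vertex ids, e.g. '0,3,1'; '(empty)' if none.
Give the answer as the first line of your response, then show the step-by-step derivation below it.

3,1,0

step 1: discover 3; path=3; order=3
step 2: discover 1; path=3>1; order=3,1
step 3: discover 0; path=3>1>0; order=3,1,0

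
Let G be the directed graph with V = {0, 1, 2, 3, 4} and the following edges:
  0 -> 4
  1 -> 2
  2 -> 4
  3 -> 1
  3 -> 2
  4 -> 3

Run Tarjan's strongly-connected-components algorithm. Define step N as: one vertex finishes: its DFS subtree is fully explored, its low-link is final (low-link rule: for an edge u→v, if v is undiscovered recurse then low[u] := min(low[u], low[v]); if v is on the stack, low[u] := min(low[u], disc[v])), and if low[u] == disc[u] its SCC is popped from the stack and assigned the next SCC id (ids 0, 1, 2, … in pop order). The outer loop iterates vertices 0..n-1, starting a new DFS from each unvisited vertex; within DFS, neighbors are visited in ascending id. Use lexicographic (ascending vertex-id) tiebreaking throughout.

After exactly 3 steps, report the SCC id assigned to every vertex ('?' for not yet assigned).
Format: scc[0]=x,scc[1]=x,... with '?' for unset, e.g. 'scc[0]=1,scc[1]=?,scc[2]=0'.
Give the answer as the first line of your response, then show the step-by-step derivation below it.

scc[0]=?,scc[1]=?,scc[2]=?,scc[3]=?,scc[4]=?

step 1: low=(low[0]=0,low[1]=3,low[2]=1,low[3]=2,low[4]=1); scc=(scc[0]=?,scc[1]=?,scc[2]=?,scc[3]=?,scc[4]=?)
step 2: low=(low[0]=0,low[1]=1,low[2]=1,low[3]=2,low[4]=1); scc=(scc[0]=?,scc[1]=?,scc[2]=?,scc[3]=?,scc[4]=?)
step 3: low=(low[0]=0,low[1]=1,low[2]=1,low[3]=1,low[4]=1); scc=(scc[0]=?,scc[1]=?,scc[2]=?,scc[3]=?,scc[4]=?)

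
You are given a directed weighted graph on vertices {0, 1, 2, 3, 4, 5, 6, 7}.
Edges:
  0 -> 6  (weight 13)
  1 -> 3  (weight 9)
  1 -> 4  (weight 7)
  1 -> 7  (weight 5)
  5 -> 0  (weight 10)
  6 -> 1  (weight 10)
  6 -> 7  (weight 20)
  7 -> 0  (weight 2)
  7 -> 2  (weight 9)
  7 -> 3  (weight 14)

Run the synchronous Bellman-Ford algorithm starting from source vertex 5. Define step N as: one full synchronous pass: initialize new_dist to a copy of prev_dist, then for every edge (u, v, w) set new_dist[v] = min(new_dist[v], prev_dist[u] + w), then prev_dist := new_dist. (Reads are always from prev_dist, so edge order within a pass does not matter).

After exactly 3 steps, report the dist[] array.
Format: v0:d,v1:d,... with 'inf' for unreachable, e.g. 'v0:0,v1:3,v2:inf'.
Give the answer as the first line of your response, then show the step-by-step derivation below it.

v0:10,v1:33,v2:inf,v3:inf,v4:inf,v5:0,v6:23,v7:43

step 1: dist = v0:10,v1:inf,v2:inf,v3:inf,v4:inf,v5:0,v6:inf,v7:inf
step 2: dist = v0:10,v1:inf,v2:inf,v3:inf,v4:inf,v5:0,v6:23,v7:inf
step 3: dist = v0:10,v1:33,v2:inf,v3:inf,v4:inf,v5:0,v6:23,v7:43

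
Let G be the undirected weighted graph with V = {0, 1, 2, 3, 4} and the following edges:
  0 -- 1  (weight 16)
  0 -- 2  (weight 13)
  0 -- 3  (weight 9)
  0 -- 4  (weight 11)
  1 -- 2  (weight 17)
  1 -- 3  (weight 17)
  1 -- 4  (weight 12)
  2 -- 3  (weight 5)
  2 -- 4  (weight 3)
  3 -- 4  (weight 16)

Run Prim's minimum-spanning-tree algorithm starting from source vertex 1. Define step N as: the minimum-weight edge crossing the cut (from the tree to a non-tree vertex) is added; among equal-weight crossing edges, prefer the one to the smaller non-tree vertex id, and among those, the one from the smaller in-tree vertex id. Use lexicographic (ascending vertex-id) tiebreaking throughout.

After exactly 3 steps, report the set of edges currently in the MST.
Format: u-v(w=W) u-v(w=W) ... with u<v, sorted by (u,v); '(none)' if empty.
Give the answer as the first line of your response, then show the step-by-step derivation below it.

1-4(w=12) 2-3(w=5) 2-4(w=3)

step 1: add edge 1-4 (w=12); MST = {1-4(w=12)}
step 2: add edge 2-4 (w=3); MST = {1-4(w=12) 2-4(w=3)}
step 3: add edge 2-3 (w=5); MST = {1-4(w=12) 2-3(w=5) 2-4(w=3)}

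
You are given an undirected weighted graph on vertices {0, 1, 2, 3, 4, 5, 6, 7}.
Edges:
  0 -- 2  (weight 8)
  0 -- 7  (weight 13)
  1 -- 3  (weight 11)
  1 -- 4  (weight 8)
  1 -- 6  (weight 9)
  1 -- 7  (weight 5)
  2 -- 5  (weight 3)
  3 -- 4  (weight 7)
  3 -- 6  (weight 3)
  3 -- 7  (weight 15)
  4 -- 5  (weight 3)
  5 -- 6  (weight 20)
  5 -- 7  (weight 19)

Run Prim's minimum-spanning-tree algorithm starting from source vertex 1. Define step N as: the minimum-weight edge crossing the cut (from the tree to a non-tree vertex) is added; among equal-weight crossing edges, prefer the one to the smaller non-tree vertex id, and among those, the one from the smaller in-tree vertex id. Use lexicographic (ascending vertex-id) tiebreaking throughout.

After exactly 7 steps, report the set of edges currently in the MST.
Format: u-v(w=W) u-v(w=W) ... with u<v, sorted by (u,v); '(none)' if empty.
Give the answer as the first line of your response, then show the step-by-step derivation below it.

0-2(w=8) 1-4(w=8) 1-7(w=5) 2-5(w=3) 3-4(w=7) 3-6(w=3) 4-5(w=3)

step 1: add edge 1-7 (w=5); MST = {1-7(w=5)}
step 2: add edge 1-4 (w=8); MST = {1-4(w=8) 1-7(w=5)}
step 3: add edge 4-5 (w=3); MST = {1-4(w=8) 1-7(w=5) 4-5(w=3)}
step 4: add edge 2-5 (w=3); MST = {1-4(w=8) 1-7(w=5) 2-5(w=3) 4-5(w=3)}
step 5: add edge 3-4 (w=7); MST = {1-4(w=8) 1-7(w=5) 2-5(w=3) 3-4(w=7) 4-5(w=3)}
step 6: add edge 3-6 (w=3); MST = {1-4(w=8) 1-7(w=5) 2-5(w=3) 3-4(w=7) 3-6(w=3) 4-5(w=3)}
step 7: add edge 0-2 (w=8); MST = {0-2(w=8) 1-4(w=8) 1-7(w=5) 2-5(w=3) 3-4(w=7) 3-6(w=3) 4-5(w=3)}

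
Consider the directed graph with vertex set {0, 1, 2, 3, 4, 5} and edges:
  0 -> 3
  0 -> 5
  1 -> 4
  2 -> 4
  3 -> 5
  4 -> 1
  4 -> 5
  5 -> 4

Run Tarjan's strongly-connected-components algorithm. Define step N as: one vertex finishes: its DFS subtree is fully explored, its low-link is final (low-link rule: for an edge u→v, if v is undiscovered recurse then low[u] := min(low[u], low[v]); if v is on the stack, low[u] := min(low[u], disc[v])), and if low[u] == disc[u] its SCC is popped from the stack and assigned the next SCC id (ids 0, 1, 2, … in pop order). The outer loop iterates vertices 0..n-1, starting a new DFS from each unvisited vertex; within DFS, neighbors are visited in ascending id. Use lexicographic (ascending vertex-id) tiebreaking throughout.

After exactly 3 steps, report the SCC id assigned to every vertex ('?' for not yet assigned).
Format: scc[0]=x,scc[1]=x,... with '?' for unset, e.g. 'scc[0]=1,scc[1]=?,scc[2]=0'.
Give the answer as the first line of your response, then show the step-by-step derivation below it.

scc[0]=?,scc[1]=0,scc[2]=?,scc[3]=?,scc[4]=0,scc[5]=0

step 1: low=(low[0]=0,low[1]=3,low[2]=?,low[3]=1,low[4]=3,low[5]=2); scc=(scc[0]=?,scc[1]=?,scc[2]=?,scc[3]=?,scc[4]=?,scc[5]=?)
step 2: low=(low[0]=0,low[1]=3,low[2]=?,low[3]=1,low[4]=2,low[5]=2); scc=(scc[0]=?,scc[1]=?,scc[2]=?,scc[3]=?,scc[4]=?,scc[5]=?)
step 3: low=(low[0]=0,low[1]=3,low[2]=?,low[3]=1,low[4]=2,low[5]=2); scc=(scc[0]=?,scc[1]=0,scc[2]=?,scc[3]=?,scc[4]=0,scc[5]=0)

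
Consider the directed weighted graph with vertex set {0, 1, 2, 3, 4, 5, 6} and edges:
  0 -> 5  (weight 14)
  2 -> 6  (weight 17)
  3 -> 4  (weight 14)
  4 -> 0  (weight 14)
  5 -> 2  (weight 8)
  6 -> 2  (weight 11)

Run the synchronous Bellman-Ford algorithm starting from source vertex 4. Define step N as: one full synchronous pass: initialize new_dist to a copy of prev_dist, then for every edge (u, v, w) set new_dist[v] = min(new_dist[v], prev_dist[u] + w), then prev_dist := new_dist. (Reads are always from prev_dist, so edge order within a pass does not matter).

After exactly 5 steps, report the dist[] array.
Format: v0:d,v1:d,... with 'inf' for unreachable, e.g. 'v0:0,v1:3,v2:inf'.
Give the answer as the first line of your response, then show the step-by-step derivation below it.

v0:14,v1:inf,v2:36,v3:inf,v4:0,v5:28,v6:53

step 1: dist = v0:14,v1:inf,v2:inf,v3:inf,v4:0,v5:inf,v6:inf
step 2: dist = v0:14,v1:inf,v2:inf,v3:inf,v4:0,v5:28,v6:inf
step 3: dist = v0:14,v1:inf,v2:36,v3:inf,v4:0,v5:28,v6:inf
step 4: dist = v0:14,v1:inf,v2:36,v3:inf,v4:0,v5:28,v6:53
step 5: dist = v0:14,v1:inf,v2:36,v3:inf,v4:0,v5:28,v6:53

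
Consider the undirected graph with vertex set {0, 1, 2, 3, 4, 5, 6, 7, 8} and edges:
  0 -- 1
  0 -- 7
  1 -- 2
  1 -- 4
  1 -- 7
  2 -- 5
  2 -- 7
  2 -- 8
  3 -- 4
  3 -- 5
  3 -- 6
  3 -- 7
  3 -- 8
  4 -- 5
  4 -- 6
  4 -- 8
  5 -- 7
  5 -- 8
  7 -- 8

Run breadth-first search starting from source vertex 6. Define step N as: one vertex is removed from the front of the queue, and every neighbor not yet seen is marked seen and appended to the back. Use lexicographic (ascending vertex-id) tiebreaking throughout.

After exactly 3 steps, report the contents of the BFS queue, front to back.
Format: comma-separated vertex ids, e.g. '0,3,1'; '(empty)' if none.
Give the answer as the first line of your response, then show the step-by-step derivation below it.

5,7,8,1

step 1: dequeue 6; queue=[3,4]; order=6
step 2: dequeue 3; queue=[4,5,7,8]; order=6,3
step 3: dequeue 4; queue=[5,7,8,1]; order=6,3,4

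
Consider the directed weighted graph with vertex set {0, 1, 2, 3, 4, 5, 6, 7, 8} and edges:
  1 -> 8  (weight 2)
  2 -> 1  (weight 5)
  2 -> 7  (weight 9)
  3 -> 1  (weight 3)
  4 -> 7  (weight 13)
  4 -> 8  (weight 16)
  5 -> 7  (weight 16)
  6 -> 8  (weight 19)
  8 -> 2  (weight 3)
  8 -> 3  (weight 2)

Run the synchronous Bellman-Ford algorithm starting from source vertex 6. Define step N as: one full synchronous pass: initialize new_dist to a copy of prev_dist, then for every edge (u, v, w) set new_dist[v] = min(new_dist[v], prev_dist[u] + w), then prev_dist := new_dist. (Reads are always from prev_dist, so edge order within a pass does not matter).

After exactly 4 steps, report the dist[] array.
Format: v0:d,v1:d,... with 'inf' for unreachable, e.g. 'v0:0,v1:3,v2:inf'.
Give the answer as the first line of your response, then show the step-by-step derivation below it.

v0:inf,v1:24,v2:22,v3:21,v4:inf,v5:inf,v6:0,v7:31,v8:19

step 1: dist = v0:inf,v1:inf,v2:inf,v3:inf,v4:inf,v5:inf,v6:0,v7:inf,v8:19
step 2: dist = v0:inf,v1:inf,v2:22,v3:21,v4:inf,v5:inf,v6:0,v7:inf,v8:19
step 3: dist = v0:inf,v1:24,v2:22,v3:21,v4:inf,v5:inf,v6:0,v7:31,v8:19
step 4: dist = v0:inf,v1:24,v2:22,v3:21,v4:inf,v5:inf,v6:0,v7:31,v8:19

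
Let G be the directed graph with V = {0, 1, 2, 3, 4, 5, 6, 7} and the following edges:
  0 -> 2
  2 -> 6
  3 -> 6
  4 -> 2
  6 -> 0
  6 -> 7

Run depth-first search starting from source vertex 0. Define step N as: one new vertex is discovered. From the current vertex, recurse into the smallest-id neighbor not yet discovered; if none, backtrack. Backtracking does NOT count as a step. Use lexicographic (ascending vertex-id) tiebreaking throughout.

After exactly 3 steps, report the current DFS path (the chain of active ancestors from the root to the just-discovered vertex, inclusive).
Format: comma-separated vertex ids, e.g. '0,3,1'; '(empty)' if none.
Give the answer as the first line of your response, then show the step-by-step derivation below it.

0,2,6

step 1: discover 0; path=0; order=0
step 2: discover 2; path=0>2; order=0,2
step 3: discover 6; path=0>2>6; order=0,2,6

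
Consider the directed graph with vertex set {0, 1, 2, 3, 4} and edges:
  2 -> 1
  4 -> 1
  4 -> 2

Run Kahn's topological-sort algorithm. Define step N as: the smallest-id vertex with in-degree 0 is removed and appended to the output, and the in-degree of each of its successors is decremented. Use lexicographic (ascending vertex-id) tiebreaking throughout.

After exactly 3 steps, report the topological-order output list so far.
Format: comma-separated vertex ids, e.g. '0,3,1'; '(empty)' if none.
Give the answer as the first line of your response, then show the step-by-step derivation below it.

0,3,4

step 1: output 0; order=[0]; indeg=(0,2,1,0,0)
step 2: output 3; order=[0,3]; indeg=(0,2,1,0,0)
step 3: output 4; order=[0,3,4]; indeg=(0,1,0,0,0)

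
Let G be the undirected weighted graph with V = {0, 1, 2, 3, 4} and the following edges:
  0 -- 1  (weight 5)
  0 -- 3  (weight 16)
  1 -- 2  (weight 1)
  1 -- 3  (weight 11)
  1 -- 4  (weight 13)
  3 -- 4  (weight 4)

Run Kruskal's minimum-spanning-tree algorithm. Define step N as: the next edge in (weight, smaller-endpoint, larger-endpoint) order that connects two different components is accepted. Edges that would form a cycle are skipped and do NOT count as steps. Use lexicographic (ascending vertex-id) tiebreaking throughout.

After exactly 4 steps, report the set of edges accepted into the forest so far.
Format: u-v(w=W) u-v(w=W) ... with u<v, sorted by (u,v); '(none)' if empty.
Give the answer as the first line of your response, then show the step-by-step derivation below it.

0-1(w=5) 1-2(w=1) 1-3(w=11) 3-4(w=4)

step 1: add edge 1-2 (w=1); MST = {1-2(w=1)}
step 2: add edge 3-4 (w=4); MST = {1-2(w=1) 3-4(w=4)}
step 3: add edge 0-1 (w=5); MST = {0-1(w=5) 1-2(w=1) 3-4(w=4)}
step 4: add edge 1-3 (w=11); MST = {0-1(w=5) 1-2(w=1) 1-3(w=11) 3-4(w=4)}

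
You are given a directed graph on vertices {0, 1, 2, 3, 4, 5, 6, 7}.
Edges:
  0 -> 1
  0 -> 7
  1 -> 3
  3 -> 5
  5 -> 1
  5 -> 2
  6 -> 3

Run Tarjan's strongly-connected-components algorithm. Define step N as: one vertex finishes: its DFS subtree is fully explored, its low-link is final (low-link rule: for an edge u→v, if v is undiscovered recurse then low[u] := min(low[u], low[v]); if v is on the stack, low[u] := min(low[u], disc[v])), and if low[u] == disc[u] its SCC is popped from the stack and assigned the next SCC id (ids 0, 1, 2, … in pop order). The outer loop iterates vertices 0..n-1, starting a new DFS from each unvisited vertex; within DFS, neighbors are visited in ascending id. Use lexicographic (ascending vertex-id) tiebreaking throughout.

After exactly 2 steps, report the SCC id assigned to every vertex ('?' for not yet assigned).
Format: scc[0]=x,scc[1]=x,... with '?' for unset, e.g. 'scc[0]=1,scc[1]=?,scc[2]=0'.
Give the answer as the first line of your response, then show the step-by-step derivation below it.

scc[0]=?,scc[1]=?,scc[2]=0,scc[3]=?,scc[4]=?,scc[5]=?,scc[6]=?,scc[7]=?

step 1: low=(low[0]=0,low[1]=1,low[2]=4,low[3]=2,low[4]=?,low[5]=1,low[6]=?,low[7]=?); scc=(scc[0]=?,scc[1]=?,scc[2]=0,scc[3]=?,scc[4]=?,scc[5]=?,scc[6]=?,scc[7]=?)
step 2: low=(low[0]=0,low[1]=1,low[2]=4,low[3]=2,low[4]=?,low[5]=1,low[6]=?,low[7]=?); scc=(scc[0]=?,scc[1]=?,scc[2]=0,scc[3]=?,scc[4]=?,scc[5]=?,scc[6]=?,scc[7]=?)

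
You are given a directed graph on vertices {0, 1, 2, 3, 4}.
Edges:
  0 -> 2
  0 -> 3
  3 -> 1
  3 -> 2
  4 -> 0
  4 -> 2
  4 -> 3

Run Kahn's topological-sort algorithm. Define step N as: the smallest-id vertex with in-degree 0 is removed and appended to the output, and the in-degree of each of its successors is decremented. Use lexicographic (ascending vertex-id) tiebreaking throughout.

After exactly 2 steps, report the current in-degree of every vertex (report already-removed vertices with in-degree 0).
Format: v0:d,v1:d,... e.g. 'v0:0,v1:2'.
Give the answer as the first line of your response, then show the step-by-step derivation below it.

v0:0,v1:1,v2:1,v3:0,v4:0

step 1: output 4; order=[4]; indeg=(0,1,2,1,0)
step 2: output 0; order=[4,0]; indeg=(0,1,1,0,0)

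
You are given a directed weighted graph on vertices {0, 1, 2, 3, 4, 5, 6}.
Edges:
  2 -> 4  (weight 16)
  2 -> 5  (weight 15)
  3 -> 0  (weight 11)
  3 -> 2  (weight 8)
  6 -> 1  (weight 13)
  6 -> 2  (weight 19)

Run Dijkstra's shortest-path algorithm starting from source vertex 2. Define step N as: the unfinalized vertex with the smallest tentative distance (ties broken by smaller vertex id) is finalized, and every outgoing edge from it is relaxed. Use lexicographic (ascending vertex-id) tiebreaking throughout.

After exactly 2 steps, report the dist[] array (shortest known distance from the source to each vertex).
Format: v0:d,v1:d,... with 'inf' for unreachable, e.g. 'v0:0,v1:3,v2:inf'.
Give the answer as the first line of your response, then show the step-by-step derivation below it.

v0:inf,v1:inf,v2:0,v3:inf,v4:16,v5:15,v6:inf

step 1: dist = v0:inf,v1:inf,v2:0,v3:inf,v4:16,v5:15,v6:inf
step 2: dist = v0:inf,v1:inf,v2:0,v3:inf,v4:16,v5:15,v6:inf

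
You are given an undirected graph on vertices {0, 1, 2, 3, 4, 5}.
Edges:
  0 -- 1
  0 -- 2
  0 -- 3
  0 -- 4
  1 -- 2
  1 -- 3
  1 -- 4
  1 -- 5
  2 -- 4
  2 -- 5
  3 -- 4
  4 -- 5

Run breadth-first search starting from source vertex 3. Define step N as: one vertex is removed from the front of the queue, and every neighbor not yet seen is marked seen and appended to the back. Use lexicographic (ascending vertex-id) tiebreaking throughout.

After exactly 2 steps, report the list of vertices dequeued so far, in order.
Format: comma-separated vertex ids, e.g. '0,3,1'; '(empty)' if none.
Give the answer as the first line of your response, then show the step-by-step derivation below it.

3,0

step 1: dequeue 3; queue=[0,1,4]; order=3
step 2: dequeue 0; queue=[1,4,2]; order=3,0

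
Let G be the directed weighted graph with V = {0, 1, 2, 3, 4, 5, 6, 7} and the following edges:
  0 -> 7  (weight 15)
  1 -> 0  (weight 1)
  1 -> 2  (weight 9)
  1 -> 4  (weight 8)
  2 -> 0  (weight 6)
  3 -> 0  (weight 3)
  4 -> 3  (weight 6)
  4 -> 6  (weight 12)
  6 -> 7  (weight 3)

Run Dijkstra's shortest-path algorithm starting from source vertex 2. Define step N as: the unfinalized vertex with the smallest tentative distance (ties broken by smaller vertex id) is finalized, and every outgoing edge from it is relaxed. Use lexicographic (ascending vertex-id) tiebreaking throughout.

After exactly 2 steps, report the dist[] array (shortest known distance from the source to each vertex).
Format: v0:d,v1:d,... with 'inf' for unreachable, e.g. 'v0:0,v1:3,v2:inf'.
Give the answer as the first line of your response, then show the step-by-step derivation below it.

v0:6,v1:inf,v2:0,v3:inf,v4:inf,v5:inf,v6:inf,v7:21

step 1: dist = v0:6,v1:inf,v2:0,v3:inf,v4:inf,v5:inf,v6:inf,v7:inf
step 2: dist = v0:6,v1:inf,v2:0,v3:inf,v4:inf,v5:inf,v6:inf,v7:21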